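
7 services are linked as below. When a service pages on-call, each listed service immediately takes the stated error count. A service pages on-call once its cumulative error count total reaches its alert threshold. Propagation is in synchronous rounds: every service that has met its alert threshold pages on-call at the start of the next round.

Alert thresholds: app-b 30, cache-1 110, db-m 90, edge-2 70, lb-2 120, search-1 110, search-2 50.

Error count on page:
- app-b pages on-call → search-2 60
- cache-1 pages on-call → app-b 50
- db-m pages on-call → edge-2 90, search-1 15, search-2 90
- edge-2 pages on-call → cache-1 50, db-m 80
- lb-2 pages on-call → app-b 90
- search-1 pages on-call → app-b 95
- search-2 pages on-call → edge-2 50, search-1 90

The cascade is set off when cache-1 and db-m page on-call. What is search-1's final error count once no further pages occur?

Round 1 — cache-1, db-m page on-call (initial).
  app-b: +50 → 50 ≥ 30
  edge-2: +90 → 90 ≥ 70
  search-1: +15 → 15 < 110
  search-2: +90 → 90 ≥ 50
Round 2 — app-b, edge-2, search-2 page on-call.
  search-1: +90 → 105 < 110
No further pages.

105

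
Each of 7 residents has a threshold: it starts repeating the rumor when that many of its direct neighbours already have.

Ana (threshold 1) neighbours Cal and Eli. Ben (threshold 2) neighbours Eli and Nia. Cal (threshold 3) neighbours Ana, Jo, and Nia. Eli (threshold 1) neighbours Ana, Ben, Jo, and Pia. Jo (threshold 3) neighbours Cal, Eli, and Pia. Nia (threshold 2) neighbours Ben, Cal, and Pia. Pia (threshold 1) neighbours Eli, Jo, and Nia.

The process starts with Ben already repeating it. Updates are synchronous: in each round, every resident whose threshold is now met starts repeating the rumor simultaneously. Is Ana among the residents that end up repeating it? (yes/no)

yes

Round 1 — Ben starts repeating the rumor (initial).
Round 2 — checking thresholds:
  Eli: 1 of 4 neighbours ≥ 1, starts repeating the rumor.
  Nia: 1 of 3 neighbours < 2, below threshold.
Round 3 — checking thresholds:
  Ana: 1 of 2 neighbours ≥ 1, starts repeating the rumor.
  Jo: 1 of 3 neighbours < 3, below threshold.
  Nia: 1 of 3 neighbours < 2, below threshold.
  Pia: 1 of 3 neighbours ≥ 1, starts repeating the rumor.
Round 4 — checking thresholds:
  Cal: 1 of 3 neighbours < 3, below threshold.
  Jo: 2 of 3 neighbours < 3, below threshold.
  Nia: 2 of 3 neighbours ≥ 2, starts repeating the rumor.
Round 5 — no new spreads; cascade stops.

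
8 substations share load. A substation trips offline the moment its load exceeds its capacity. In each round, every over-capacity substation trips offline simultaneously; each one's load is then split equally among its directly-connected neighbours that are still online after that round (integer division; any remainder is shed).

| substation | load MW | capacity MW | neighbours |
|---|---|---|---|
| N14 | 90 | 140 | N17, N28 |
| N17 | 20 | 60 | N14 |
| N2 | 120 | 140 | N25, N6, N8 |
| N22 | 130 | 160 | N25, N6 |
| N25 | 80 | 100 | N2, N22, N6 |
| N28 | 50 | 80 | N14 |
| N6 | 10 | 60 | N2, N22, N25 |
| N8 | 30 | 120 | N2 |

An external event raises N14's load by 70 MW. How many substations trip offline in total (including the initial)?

3

Round 1 — N14 at 160 > 140. N14 trips offline.
  N14 sheds 160 MW to N17, N28: 80 each.
    N17: 20+80 = 100 > 60
    N28: 50+80 = 130 > 80
Round 2 — N17, N28 trip offline.
  N17 sheds 100 MW: no online neighbours, lost.
  N28 sheds 130 MW: no online neighbours, lost.
No further trips.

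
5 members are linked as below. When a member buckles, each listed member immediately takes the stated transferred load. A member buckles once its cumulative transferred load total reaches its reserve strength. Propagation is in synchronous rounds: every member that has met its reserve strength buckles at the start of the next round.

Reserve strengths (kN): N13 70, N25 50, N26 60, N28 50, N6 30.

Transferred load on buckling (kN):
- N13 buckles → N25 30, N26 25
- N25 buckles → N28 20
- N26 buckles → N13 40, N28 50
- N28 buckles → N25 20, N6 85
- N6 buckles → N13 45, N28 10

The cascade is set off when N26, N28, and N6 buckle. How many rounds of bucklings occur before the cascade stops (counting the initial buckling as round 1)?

3

Round 1 — N26, N28, N6 buckle (initial).
  N13: +40+45 → 85 ≥ 70
  N25: +20 → 20 < 50
Round 2 — N13 buckles.
  N25: +30 → 50 ≥ 50
Round 3 — N25 buckles.
No further bucklings.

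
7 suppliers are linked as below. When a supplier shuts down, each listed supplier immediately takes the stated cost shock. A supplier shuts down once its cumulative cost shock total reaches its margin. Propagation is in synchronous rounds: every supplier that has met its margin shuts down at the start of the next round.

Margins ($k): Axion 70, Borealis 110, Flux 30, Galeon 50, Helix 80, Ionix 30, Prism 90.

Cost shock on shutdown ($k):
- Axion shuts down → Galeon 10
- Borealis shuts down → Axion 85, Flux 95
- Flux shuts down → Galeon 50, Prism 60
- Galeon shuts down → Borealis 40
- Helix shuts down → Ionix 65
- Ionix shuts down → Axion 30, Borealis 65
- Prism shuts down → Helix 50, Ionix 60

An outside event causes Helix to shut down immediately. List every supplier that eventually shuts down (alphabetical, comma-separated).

Helix, Ionix

Round 1 — Helix shuts down (initial).
  Ionix: +65 → 65 ≥ 30
Round 2 — Ionix shuts down.
  Axion: +30 → 30 < 70
  Borealis: +65 → 65 < 110
No further shutdowns.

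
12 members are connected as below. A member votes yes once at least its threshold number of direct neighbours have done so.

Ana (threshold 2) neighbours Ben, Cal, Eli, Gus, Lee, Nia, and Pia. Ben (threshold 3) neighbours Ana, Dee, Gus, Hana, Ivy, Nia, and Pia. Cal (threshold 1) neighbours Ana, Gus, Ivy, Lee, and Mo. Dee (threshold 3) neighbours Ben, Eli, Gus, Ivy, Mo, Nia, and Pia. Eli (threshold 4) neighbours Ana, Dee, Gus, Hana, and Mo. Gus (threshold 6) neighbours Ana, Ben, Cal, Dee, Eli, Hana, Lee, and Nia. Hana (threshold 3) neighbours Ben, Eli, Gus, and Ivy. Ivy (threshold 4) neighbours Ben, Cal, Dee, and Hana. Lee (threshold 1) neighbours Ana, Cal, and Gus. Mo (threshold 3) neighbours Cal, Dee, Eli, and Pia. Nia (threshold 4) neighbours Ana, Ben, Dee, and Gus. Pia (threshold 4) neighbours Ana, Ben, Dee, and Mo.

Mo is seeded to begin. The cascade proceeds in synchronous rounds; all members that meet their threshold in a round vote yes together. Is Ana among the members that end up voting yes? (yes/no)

Round 1 — Mo votes yes (initial).
Round 2 — checking thresholds:
  Cal: 1 of 5 neighbours ≥ 1, votes yes.
  Dee: 1 of 7 neighbours < 3, not yet.
  Eli: 1 of 5 neighbours < 4, not yet.
  Pia: 1 of 4 neighbours < 4, not yet.
Round 3 — checking thresholds:
  Ana: 1 of 7 neighbours < 2, not yet.
  Dee: 1 of 7 neighbours < 3, not yet.
  Eli: 1 of 5 neighbours < 4, not yet.
  Gus: 1 of 8 neighbours < 6, not yet.
  Ivy: 1 of 4 neighbours < 4, not yet.
  Lee: 1 of 3 neighbours ≥ 1, votes yes.
  Pia: 1 of 4 neighbours < 4, not yet.
Round 4 — checking thresholds:
  Ana: 2 of 7 neighbours ≥ 2, votes yes.
  Dee: 1 of 7 neighbours < 3, not yet.
  Eli: 1 of 5 neighbours < 4, not yet.
  Gus: 2 of 8 neighbours < 6, not yet.
  Ivy: 1 of 4 neighbours < 4, not yet.
  Pia: 1 of 4 neighbours < 4, not yet.
Round 5 — no new yes votes; cascade stops.

yes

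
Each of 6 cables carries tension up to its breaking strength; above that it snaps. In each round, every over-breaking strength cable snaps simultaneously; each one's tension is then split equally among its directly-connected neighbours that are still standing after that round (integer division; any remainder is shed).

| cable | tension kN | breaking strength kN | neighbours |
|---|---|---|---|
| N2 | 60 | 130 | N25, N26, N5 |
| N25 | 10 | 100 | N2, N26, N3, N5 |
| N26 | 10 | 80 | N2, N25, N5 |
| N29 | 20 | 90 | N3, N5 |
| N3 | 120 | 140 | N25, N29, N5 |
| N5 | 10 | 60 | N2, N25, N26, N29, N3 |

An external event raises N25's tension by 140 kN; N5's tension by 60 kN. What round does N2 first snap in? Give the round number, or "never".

Round 1 — N25 at 150 > 100; N5 at 70 > 60. N25, N5 snap.
  N25 sheds 150 kN to N2, N26, N3: 50 each.
    N2: 60+50 = 110 ≤ 130
    N26: 10+50 = 60 ≤ 80
    N3: 120+50 = 170 > 140
  N5 sheds 70 kN to N2, N26, N29, N3: 17 each (2 lost).
    N2: 110+17 = 127 ≤ 130
    N26: 60+17 = 77 ≤ 80
    N29: 20+17 = 37 ≤ 90
    N3: 170+17 = 187 > 140
Round 2 — N3 snaps.
  N3 sheds 187 kN to N29: 187 each.
    N29: 37+187 = 224 > 90
Round 3 — N29 snaps.
  N29 sheds 224 kN: no online neighbours, lost.
No further breaks.

never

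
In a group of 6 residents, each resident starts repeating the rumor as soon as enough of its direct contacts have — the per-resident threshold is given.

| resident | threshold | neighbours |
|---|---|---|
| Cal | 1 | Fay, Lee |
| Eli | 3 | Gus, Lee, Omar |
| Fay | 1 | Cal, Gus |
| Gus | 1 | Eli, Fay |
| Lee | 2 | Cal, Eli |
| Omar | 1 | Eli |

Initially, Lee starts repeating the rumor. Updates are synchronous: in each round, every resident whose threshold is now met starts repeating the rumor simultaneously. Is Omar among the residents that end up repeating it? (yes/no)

Round 1 — Lee starts repeating the rumor (initial).
Round 2 — checking thresholds:
  Cal: 1 of 2 neighbours ≥ 1, starts repeating the rumor.
  Eli: 1 of 3 neighbours < 3, holds.
Round 3 — checking thresholds:
  Eli: 1 of 3 neighbours < 3, holds.
  Fay: 1 of 2 neighbours ≥ 1, starts repeating the rumor.
Round 4 — checking thresholds:
  Eli: 1 of 3 neighbours < 3, holds.
  Gus: 1 of 2 neighbours ≥ 1, starts repeating the rumor.
Round 5 — no new spreads; cascade stops.

no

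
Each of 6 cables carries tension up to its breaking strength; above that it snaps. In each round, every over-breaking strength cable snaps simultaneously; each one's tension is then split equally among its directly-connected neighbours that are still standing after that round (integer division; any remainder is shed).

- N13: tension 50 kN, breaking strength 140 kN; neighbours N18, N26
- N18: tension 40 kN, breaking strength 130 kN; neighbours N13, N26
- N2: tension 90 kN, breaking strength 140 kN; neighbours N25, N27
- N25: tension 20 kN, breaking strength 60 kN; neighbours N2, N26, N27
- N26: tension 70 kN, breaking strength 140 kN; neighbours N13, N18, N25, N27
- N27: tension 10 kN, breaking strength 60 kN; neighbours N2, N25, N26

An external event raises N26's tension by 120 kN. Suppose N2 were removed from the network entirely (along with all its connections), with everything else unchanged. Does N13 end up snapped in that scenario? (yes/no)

With N2 removed:
Round 1 — N26 at 190 > 140. N26 snaps.
  N26 sheds 190 kN to N13, N18, N25, N27: 47 each (2 lost).
    N13: 50+47 = 97 ≤ 140
    N18: 40+47 = 87 ≤ 130
    N25: 20+47 = 67 > 60
    N27: 10+47 = 57 ≤ 60
Round 2 — N25 snaps.
  N25 sheds 67 kN to N27: 67 each.
    N27: 57+67 = 124 > 60
Round 3 — N27 snaps.
  N27 sheds 124 kN: no online neighbours, lost.
No further breaks.

no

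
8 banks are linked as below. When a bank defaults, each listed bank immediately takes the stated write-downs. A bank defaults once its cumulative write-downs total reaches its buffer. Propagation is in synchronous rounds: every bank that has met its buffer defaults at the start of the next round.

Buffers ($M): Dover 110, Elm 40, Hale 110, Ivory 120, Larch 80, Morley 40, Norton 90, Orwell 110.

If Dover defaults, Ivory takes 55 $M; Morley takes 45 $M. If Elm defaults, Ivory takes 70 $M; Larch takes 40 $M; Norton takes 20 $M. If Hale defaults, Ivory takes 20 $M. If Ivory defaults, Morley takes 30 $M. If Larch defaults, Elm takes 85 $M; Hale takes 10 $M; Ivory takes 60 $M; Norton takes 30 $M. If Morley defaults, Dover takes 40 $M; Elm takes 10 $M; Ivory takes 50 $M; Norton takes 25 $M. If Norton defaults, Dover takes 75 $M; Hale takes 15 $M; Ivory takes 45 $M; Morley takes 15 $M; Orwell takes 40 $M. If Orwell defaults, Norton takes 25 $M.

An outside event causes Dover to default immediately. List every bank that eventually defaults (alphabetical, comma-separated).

Dover, Morley

Round 1 — Dover defaults (initial).
  Ivory: +55 → 55 < 120
  Morley: +45 → 45 ≥ 40
Round 2 — Morley defaults.
  Elm: +10 → 10 < 40
  Ivory: +50 → 105 < 120
  Norton: +25 → 25 < 90
No further defaults.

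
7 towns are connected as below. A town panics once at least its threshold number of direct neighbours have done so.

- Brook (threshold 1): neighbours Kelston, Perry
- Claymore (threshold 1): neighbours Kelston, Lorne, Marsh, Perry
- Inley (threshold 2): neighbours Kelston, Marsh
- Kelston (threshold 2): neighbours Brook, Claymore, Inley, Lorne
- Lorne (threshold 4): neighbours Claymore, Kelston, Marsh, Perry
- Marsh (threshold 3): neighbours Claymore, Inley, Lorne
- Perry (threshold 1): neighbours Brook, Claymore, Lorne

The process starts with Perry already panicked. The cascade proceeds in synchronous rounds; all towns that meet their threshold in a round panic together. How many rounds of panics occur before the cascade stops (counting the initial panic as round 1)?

Round 1 — Perry panics (initial).
Round 2 — checking thresholds:
  Brook: 1 of 2 neighbours ≥ 1, panics.
  Claymore: 1 of 4 neighbours ≥ 1, panics.
  Lorne: 1 of 4 neighbours < 4, not yet.
Round 3 — checking thresholds:
  Kelston: 2 of 4 neighbours ≥ 2, panics.
  Lorne: 2 of 4 neighbours < 4, not yet.
  Marsh: 1 of 3 neighbours < 3, not yet.
Round 4 — no new panics; cascade stops.

3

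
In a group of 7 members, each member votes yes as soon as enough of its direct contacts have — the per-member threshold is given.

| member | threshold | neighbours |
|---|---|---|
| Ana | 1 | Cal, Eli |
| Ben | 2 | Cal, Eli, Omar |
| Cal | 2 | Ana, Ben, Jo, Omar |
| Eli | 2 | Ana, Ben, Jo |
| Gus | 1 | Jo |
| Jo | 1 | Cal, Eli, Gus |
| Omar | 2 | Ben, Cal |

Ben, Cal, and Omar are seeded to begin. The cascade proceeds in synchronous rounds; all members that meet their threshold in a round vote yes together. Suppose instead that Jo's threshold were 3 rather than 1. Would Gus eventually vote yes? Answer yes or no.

no

With Jo's threshold at 3:
Round 1 — Ben, Cal, Omar vote yes (initial).
Round 2 — checking thresholds:
  Ana: 1 of 2 neighbours ≥ 1, votes yes.
  Eli: 1 of 3 neighbours < 2, below threshold.
  Jo: 1 of 3 neighbours < 3, below threshold.
Round 3 — checking thresholds:
  Eli: 2 of 3 neighbours ≥ 2, votes yes.
  Jo: 1 of 3 neighbours < 3, below threshold.
Round 4 — no new yes votes; cascade stops.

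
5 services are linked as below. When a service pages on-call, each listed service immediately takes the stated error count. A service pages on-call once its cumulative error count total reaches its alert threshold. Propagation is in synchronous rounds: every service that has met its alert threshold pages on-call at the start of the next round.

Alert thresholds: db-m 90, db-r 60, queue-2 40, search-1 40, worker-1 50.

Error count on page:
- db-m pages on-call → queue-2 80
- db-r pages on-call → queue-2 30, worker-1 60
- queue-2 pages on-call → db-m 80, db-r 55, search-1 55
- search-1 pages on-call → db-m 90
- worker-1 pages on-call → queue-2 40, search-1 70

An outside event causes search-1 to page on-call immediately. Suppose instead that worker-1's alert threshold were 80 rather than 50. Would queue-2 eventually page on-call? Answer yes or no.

yes

With worker-1's alert threshold at 80:
Round 1 — search-1 pages on-call (initial).
  db-m: +90 → 90 ≥ 90
Round 2 — db-m pages on-call.
  queue-2: +80 → 80 ≥ 40
Round 3 — queue-2 pages on-call.
  db-r: +55 → 55 < 60
No further pages.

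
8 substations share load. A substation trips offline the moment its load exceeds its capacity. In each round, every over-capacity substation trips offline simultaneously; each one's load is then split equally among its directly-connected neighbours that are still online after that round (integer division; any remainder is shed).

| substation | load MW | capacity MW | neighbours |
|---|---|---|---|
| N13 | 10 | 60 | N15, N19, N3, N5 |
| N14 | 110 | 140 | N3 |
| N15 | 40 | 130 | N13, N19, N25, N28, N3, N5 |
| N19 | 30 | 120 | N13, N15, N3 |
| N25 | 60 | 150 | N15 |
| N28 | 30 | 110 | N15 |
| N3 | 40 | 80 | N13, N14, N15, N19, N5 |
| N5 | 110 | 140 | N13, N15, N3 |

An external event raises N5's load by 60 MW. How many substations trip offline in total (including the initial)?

Round 1 — N5 at 170 > 140. N5 trips offline.
  N5 sheds 170 MW to N13, N15, N3: 56 each (2 lost).
    N13: 10+56 = 66 > 60
    N15: 40+56 = 96 ≤ 130
    N3: 40+56 = 96 > 80
Round 2 — N13, N3 trip offline.
  N13 sheds 66 MW to N15, N19: 33 each.
    N15: 96+33 = 129 ≤ 130
    N19: 30+33 = 63 ≤ 120
  N3 sheds 96 MW to N14, N15, N19: 32 each.
    N14: 110+32 = 142 > 140
    N15: 129+32 = 161 > 130
    N19: 63+32 = 95 ≤ 120
Round 3 — N14, N15 trip offline.
  N14 sheds 142 MW: no online neighbours, lost.
  N15 sheds 161 MW to N19, N25, N28: 53 each (2 lost).
    N19: 95+53 = 148 > 120
    N25: 60+53 = 113 ≤ 150
    N28: 30+53 = 83 ≤ 110
Round 4 — N19 trips offline.
  N19 sheds 148 MW: no online neighbours, lost.
No further trips.

6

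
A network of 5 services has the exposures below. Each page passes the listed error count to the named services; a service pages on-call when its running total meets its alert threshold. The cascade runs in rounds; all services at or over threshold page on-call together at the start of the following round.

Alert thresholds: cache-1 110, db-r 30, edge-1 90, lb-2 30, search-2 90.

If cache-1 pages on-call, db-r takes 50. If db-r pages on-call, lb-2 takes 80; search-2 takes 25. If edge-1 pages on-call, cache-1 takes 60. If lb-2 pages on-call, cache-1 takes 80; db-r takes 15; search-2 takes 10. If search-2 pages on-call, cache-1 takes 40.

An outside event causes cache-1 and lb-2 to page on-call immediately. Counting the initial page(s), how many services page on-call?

3

Round 1 — cache-1, lb-2 page on-call (initial).
  db-r: +50+15 → 65 ≥ 30
  search-2: +10 → 10 < 90
Round 2 — db-r pages on-call.
  search-2: +25 → 35 < 90
No further pages.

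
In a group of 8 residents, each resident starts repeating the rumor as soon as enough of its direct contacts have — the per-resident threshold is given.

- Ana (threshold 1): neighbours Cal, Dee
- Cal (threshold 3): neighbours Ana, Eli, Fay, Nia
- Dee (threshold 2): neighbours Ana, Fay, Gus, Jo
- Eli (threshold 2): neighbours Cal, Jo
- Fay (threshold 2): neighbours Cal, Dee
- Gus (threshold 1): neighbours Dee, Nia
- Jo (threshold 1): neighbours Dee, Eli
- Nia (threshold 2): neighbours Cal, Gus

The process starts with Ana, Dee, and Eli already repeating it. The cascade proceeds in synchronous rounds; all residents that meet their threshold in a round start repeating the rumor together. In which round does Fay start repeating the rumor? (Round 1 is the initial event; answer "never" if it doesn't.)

Round 1 — Ana, Dee, Eli start repeating the rumor (initial).
Round 2 — checking thresholds:
  Cal: 2 of 4 neighbours < 3, below threshold.
  Fay: 1 of 2 neighbours < 2, below threshold.
  Gus: 1 of 2 neighbours ≥ 1, starts repeating the rumor.
  Jo: 2 of 2 neighbours ≥ 1, starts repeating the rumor.
Round 3 — no new spreads; cascade stops.

never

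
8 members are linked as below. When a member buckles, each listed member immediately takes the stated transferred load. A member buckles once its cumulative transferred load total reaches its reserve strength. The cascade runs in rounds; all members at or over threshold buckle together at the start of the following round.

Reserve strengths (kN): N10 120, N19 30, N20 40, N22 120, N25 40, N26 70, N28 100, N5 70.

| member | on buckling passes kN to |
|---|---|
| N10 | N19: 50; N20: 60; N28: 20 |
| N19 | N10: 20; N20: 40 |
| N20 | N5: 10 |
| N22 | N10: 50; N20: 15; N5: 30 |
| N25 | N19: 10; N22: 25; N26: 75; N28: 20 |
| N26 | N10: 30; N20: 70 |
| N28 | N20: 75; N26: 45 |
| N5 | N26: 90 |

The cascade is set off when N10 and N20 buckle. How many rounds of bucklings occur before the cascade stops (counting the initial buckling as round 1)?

2

Round 1 — N10, N20 buckle (initial).
  N19: +50 → 50 ≥ 30
  N28: +20 → 20 < 100
  N5: +10 → 10 < 70
Round 2 — N19 buckles.
No further bucklings.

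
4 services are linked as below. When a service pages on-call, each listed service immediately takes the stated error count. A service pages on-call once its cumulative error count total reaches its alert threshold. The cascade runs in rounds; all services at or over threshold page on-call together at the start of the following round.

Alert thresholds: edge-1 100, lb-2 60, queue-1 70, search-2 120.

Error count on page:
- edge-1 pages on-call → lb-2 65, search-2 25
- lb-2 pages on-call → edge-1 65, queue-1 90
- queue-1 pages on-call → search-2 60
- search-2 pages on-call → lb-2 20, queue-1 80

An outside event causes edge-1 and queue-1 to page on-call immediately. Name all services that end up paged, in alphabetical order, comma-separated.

Round 1 — edge-1, queue-1 page on-call (initial).
  lb-2: +65 → 65 ≥ 60
  search-2: +25+60 → 85 < 120
Round 2 — lb-2 pages on-call.
No further pages.

edge-1, lb-2, queue-1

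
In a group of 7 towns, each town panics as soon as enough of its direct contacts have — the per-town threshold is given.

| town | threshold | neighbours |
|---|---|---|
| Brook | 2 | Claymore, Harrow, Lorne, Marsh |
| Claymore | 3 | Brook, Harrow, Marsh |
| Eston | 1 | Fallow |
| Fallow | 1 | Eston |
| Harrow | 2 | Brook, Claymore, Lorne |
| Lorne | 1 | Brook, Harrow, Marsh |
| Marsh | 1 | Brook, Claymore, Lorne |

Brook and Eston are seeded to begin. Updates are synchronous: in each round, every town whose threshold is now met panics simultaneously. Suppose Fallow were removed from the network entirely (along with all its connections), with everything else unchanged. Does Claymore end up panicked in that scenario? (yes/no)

With Fallow removed:
Round 1 — Brook, Eston panic (initial).
Round 2 — checking thresholds:
  Claymore: 1 of 3 neighbours < 3, holds.
  Harrow: 1 of 3 neighbours < 2, holds.
  Lorne: 1 of 3 neighbours ≥ 1, panics.
  Marsh: 1 of 3 neighbours ≥ 1, panics.
Round 3 — checking thresholds:
  Claymore: 2 of 3 neighbours < 3, holds.
  Harrow: 2 of 3 neighbours ≥ 2, panics.
Round 4 — checking thresholds:
  Claymore: 3 of 3 neighbours ≥ 3, panics.
Round 5 — no new panics; cascade stops.

yes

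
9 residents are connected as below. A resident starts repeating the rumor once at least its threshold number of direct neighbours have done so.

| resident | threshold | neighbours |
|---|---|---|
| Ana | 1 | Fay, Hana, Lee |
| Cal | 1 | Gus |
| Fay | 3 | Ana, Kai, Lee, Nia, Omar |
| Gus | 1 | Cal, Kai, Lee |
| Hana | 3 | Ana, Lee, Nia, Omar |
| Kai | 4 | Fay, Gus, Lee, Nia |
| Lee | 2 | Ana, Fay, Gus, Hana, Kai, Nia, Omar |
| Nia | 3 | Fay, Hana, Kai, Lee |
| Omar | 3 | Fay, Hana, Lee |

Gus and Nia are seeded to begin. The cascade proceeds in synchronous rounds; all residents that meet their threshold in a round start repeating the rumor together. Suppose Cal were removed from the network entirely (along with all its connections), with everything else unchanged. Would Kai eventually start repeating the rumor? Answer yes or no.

With Cal removed:
Round 1 — Gus, Nia start repeating the rumor (initial).
Round 2 — checking thresholds:
  Fay: 1 of 5 neighbours < 3, below threshold.
  Hana: 1 of 4 neighbours < 3, below threshold.
  Kai: 2 of 4 neighbours < 4, below threshold.
  Lee: 2 of 7 neighbours ≥ 2, starts repeating the rumor.
Round 3 — checking thresholds:
  Ana: 1 of 3 neighbours ≥ 1, starts repeating the rumor.
  Fay: 2 of 5 neighbours < 3, below threshold.
  Hana: 2 of 4 neighbours < 3, below threshold.
  Kai: 3 of 4 neighbours < 4, below threshold.
  Omar: 1 of 3 neighbours < 3, below threshold.
Round 4 — checking thresholds:
  Fay: 3 of 5 neighbours ≥ 3, starts repeating the rumor.
  Hana: 3 of 4 neighbours ≥ 3, starts repeating the rumor.
  Kai: 3 of 4 neighbours < 4, below threshold.
  Omar: 1 of 3 neighbours < 3, below threshold.
Round 5 — checking thresholds:
  Kai: 4 of 4 neighbours ≥ 4, starts repeating the rumor.
  Omar: 3 of 3 neighbours ≥ 3, starts repeating the rumor.
Round 6 — no new spreads; cascade stops.

yes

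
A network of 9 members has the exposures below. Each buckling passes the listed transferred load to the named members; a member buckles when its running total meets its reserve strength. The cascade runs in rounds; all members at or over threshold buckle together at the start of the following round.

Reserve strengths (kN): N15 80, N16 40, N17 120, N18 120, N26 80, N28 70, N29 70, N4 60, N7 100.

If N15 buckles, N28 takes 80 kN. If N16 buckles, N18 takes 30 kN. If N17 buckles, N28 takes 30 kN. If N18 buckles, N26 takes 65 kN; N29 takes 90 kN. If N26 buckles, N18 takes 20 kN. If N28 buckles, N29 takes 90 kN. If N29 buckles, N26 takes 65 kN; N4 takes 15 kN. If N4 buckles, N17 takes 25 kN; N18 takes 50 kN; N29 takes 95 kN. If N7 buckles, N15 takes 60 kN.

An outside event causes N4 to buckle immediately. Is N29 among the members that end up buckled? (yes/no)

Round 1 — N4 buckles (initial).
  N17: +25 → 25 < 120
  N18: +50 → 50 < 120
  N29: +95 → 95 ≥ 70
Round 2 — N29 buckles.
  N26: +65 → 65 < 80
No further bucklings.

yes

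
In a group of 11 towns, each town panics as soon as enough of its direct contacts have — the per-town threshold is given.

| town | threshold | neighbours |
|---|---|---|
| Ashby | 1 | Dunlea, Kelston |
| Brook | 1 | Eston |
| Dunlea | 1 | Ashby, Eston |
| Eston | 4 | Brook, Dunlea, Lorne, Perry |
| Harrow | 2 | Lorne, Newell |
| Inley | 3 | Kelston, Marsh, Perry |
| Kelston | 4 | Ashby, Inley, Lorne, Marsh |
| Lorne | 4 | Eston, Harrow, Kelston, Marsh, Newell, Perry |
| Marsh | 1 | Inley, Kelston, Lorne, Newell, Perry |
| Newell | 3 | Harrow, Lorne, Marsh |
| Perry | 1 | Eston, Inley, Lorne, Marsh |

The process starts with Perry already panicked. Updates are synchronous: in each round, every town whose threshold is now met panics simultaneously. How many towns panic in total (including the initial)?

Round 1 — Perry panics (initial).
Round 2 — checking thresholds:
  Eston: 1 of 4 neighbours < 4, not yet.
  Inley: 1 of 3 neighbours < 3, not yet.
  Lorne: 1 of 6 neighbours < 4, not yet.
  Marsh: 1 of 5 neighbours ≥ 1, panics.
Round 3 — no new panics; cascade stops.

2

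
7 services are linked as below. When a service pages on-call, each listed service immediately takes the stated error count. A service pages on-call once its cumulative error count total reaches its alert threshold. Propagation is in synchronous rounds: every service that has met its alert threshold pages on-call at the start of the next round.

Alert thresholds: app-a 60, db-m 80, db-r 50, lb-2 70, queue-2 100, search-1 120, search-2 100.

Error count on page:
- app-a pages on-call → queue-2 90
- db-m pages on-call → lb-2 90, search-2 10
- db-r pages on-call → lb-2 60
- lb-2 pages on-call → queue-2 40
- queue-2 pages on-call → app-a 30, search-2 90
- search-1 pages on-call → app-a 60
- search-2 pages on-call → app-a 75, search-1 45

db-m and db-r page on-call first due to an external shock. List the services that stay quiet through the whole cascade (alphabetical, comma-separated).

app-a, queue-2, search-1, search-2

Round 1 — db-m, db-r page on-call (initial).
  lb-2: +90+60 → 150 ≥ 70
  search-2: +10 → 10 < 100
Round 2 — lb-2 pages on-call.
  queue-2: +40 → 40 < 100
No further pages.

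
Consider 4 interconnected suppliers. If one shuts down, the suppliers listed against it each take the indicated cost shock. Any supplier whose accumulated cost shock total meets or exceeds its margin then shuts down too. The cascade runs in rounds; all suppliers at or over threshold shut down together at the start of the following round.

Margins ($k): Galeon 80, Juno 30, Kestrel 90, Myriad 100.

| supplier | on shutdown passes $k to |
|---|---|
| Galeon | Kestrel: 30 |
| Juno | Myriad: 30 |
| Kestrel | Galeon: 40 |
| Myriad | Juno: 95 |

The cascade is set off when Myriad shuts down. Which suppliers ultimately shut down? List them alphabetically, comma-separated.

Round 1 — Myriad shuts down (initial).
  Juno: +95 → 95 ≥ 30
Round 2 — Juno shuts down.
No further shutdowns.

Juno, Myriad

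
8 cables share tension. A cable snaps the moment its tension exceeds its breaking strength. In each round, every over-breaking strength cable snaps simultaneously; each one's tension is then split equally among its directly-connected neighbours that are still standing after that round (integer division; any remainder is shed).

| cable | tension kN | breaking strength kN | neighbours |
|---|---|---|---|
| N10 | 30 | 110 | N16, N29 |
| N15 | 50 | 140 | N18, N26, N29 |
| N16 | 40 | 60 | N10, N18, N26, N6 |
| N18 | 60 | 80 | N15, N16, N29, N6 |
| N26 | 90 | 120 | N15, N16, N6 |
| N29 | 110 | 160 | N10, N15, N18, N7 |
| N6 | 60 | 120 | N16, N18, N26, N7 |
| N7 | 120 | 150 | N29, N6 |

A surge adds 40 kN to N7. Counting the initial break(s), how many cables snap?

Round 1 — N7 at 160 > 150. N7 snaps.
  N7 sheds 160 kN to N29, N6: 80 each.
    N29: 110+80 = 190 > 160
    N6: 60+80 = 140 > 120
Round 2 — N29, N6 snap.
  N29 sheds 190 kN to N10, N15, N18: 63 each (1 lost).
    N10: 30+63 = 93 ≤ 110
    N15: 50+63 = 113 ≤ 140
    N18: 60+63 = 123 > 80
  N6 sheds 140 kN to N16, N18, N26: 46 each (2 lost).
    N16: 40+46 = 86 > 60
    N18: 123+46 = 169 > 80
    N26: 90+46 = 136 > 120
Round 3 — N16, N18, N26 snap.
  N16 sheds 86 kN to N10: 86 each.
    N10: 93+86 = 179 > 110
  N18 sheds 169 kN to N15: 169 each.
    N15: 113+169 = 282 > 140
  N26 sheds 136 kN to N15: 136 each.
    N15: 282+136 = 418 > 140
Round 4 — N10, N15 snap.
  N10 sheds 179 kN: no online neighbours, lost.
  N15 sheds 418 kN: no online neighbours, lost.
No further breaks.

8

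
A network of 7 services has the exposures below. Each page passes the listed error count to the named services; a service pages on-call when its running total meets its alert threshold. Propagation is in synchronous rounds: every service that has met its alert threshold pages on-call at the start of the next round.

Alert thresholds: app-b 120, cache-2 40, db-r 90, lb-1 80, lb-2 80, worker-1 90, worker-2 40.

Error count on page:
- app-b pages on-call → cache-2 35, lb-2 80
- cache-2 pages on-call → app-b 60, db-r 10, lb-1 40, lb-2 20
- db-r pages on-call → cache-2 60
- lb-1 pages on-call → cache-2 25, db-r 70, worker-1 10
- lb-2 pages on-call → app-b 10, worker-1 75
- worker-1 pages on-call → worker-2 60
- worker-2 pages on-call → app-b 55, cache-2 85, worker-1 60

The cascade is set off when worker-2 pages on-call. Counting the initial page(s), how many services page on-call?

2

Round 1 — worker-2 pages on-call (initial).
  app-b: +55 → 55 < 120
  cache-2: +85 → 85 ≥ 40
  worker-1: +60 → 60 < 90
Round 2 — cache-2 pages on-call.
  app-b: +60 → 115 < 120
  db-r: +10 → 10 < 90
  lb-1: +40 → 40 < 80
  lb-2: +20 → 20 < 80
No further pages.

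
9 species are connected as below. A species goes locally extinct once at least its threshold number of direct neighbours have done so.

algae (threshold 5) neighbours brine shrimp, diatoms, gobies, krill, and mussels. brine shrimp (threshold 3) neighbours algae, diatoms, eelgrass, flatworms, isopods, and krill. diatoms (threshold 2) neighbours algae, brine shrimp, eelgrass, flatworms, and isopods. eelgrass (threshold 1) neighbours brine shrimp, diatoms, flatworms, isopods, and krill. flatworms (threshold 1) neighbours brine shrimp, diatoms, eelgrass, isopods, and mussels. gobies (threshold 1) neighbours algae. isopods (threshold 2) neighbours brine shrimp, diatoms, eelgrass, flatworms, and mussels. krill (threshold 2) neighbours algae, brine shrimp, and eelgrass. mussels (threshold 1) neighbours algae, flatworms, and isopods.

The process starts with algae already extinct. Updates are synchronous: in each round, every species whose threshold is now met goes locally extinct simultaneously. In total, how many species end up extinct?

Round 1 — algae goes locally extinct (initial).
Round 2 — checking thresholds:
  brine shrimp: 1 of 6 neighbours < 3, below threshold.
  diatoms: 1 of 5 neighbours < 2, below threshold.
  gobies: 1 of 1 neighbours ≥ 1, goes locally extinct.
  krill: 1 of 3 neighbours < 2, below threshold.
  mussels: 1 of 3 neighbours ≥ 1, goes locally extinct.
Round 3 — checking thresholds:
  brine shrimp: 1 of 6 neighbours < 3, below threshold.
  diatoms: 1 of 5 neighbours < 2, below threshold.
  flatworms: 1 of 5 neighbours ≥ 1, goes locally extinct.
  isopods: 1 of 5 neighbours < 2, below threshold.
  krill: 1 of 3 neighbours < 2, below threshold.
Round 4 — checking thresholds:
  brine shrimp: 2 of 6 neighbours < 3, below threshold.
  diatoms: 2 of 5 neighbours ≥ 2, goes locally extinct.
  eelgrass: 1 of 5 neighbours ≥ 1, goes locally extinct.
  isopods: 2 of 5 neighbours ≥ 2, goes locally extinct.
  krill: 1 of 3 neighbours < 2, below threshold.
Round 5 — checking thresholds:
  brine shrimp: 5 of 6 neighbours ≥ 3, goes locally extinct.
  krill: 2 of 3 neighbours ≥ 2, goes locally extinct.
Round 6 — no new extinctions; cascade stops.

9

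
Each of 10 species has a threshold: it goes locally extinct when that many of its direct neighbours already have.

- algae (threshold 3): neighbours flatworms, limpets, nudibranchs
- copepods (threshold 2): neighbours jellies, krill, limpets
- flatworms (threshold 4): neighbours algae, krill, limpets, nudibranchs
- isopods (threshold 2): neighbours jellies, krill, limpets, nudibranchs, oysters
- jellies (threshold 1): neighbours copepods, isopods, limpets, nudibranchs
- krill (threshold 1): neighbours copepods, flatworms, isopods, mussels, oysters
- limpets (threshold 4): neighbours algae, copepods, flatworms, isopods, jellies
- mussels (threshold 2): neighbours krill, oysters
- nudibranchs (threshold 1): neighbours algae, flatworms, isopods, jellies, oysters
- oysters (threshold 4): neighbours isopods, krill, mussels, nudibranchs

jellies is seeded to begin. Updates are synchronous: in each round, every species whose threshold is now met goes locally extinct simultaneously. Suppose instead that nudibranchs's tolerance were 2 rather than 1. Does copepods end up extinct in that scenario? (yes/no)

no

With nudibranchs's tolerance at 2:
Round 1 — jellies goes locally extinct (initial).
Round 2 — no new extinctions; cascade stops.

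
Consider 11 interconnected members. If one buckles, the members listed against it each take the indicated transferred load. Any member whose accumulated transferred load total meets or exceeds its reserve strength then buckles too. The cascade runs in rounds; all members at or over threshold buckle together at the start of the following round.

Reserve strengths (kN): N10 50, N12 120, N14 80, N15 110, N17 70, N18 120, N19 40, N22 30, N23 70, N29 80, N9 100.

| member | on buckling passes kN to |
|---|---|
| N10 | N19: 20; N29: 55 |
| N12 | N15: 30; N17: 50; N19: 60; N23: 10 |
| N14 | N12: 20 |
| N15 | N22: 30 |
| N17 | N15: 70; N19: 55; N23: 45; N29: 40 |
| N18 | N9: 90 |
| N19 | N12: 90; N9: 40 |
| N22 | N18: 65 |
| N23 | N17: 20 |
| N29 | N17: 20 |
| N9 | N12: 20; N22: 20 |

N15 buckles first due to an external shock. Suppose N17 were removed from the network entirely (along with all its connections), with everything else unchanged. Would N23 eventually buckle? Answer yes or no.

With N17 removed:
Round 1 — N15 buckles (initial).
  N22: +30 → 30 ≥ 30
Round 2 — N22 buckles.
  N18: +65 → 65 < 120
No further bucklings.

no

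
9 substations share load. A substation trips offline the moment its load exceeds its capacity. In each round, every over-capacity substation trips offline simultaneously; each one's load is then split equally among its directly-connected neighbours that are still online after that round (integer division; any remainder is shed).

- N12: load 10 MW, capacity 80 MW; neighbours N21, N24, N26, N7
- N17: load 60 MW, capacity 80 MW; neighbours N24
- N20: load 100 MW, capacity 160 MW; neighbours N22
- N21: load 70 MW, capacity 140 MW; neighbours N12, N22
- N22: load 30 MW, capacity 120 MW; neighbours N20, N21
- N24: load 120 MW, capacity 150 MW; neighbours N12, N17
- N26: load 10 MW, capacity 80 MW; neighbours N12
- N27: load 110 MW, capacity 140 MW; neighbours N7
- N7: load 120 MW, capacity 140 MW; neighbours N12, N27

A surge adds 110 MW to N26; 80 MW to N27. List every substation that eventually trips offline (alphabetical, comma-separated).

Round 1 — N26 at 120 > 80; N27 at 190 > 140. N26, N27 trip offline.
  N26 sheds 120 MW to N12: 120 each.
    N12: 10+120 = 130 > 80
  N27 sheds 190 MW to N7: 190 each.
    N7: 120+190 = 310 > 140
Round 2 — N12, N7 trip offline.
  N12 sheds 130 MW to N21, N24: 65 each.
    N21: 70+65 = 135 ≤ 140
    N24: 120+65 = 185 > 150
  N7 sheds 310 MW: no online neighbours, lost.
Round 3 — N24 trips offline.
  N24 sheds 185 MW to N17: 185 each.
    N17: 60+185 = 245 > 80
Round 4 — N17 trips offline.
  N17 sheds 245 MW: no online neighbours, lost.
No further trips.

N12, N17, N24, N26, N27, N7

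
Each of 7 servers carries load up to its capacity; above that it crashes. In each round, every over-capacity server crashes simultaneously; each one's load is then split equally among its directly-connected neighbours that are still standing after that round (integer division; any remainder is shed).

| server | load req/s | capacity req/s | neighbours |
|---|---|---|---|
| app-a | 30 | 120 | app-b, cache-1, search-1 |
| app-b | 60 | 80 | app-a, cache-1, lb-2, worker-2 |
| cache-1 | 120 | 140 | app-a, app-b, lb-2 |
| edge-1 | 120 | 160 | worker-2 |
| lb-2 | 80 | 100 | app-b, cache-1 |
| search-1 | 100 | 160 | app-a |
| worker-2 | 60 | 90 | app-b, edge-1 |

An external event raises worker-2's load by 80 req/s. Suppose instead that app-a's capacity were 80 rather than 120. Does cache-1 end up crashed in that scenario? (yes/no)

With app-a's capacity at 80:
Round 1 — worker-2 at 140 > 90. worker-2 crashes.
  worker-2 sheds 140 req/s to app-b, edge-1: 70 each.
    app-b: 60+70 = 130 > 80
    edge-1: 120+70 = 190 > 160
Round 2 — app-b, edge-1 crash.
  app-b sheds 130 req/s to app-a, cache-1, lb-2: 43 each (1 lost).
    app-a: 30+43 = 73 ≤ 80
    cache-1: 120+43 = 163 > 140
    lb-2: 80+43 = 123 > 100
  edge-1 sheds 190 req/s: no online neighbours, lost.
Round 3 — cache-1, lb-2 crash.
  cache-1 sheds 163 req/s to app-a: 163 each.
    app-a: 73+163 = 236 > 80
  lb-2 sheds 123 req/s: no online neighbours, lost.
Round 4 — app-a crashes.
  app-a sheds 236 req/s to search-1: 236 each.
    search-1: 100+236 = 336 > 160
Round 5 — search-1 crashes.
  search-1 sheds 336 req/s: no online neighbours, lost.
No further crashes.

yes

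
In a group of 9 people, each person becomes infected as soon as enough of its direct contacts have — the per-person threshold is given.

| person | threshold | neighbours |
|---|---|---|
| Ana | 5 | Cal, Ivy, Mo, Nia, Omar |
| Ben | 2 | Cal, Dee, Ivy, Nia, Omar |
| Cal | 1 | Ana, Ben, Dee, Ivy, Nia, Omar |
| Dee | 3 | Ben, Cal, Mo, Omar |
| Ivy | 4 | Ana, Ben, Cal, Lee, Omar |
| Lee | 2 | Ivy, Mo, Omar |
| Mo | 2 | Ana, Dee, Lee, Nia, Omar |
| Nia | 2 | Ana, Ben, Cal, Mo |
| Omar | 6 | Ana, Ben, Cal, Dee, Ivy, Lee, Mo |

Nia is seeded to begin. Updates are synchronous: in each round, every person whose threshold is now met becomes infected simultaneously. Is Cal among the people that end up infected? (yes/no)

Round 1 — Nia becomes infected (initial).
Round 2 — checking thresholds:
  Ana: 1 of 5 neighbours < 5, not yet.
  Ben: 1 of 5 neighbours < 2, not yet.
  Cal: 1 of 6 neighbours ≥ 1, becomes infected.
  Mo: 1 of 5 neighbours < 2, not yet.
Round 3 — checking thresholds:
  Ana: 2 of 5 neighbours < 5, not yet.
  Ben: 2 of 5 neighbours ≥ 2, becomes infected.
  Dee: 1 of 4 neighbours < 3, not yet.
  Ivy: 1 of 5 neighbours < 4, not yet.
  Mo: 1 of 5 neighbours < 2, not yet.
  Omar: 1 of 7 neighbours < 6, not yet.
Round 4 — no new infections; cascade stops.

yes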